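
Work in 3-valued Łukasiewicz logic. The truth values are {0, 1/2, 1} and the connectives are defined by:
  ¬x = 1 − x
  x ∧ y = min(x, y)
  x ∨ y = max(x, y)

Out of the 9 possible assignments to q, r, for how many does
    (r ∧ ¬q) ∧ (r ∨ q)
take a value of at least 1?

q = 0, r = 0 ↦ 0  <
q = 0, r = 1/2 ↦ 1/2  <
q = 0, r = 1 ↦ 1  ≥
q = 1/2, r = 0 ↦ 0  <
q = 1/2, r = 1/2 ↦ 1/2  <
q = 1/2, r = 1 ↦ 1/2  <
q = 1, r = 0 ↦ 0  <
q = 1, r = 1/2 ↦ 0  <
q = 1, r = 1 ↦ 0  <
So 1 of the 9 assignments meets the threshold.

1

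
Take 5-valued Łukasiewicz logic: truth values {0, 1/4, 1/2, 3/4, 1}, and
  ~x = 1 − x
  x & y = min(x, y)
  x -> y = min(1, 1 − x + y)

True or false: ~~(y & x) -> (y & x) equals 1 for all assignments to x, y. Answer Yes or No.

At x = 3/4, y = 1/2, for instance:
y & x = 1/2 & 3/4 = 1/2
~(y & x) = ~1/2 = 1/2
~~(y & x) = ~1/2 = 1/2
~~(y & x) -> (y & x) = 1/2 -> 1/2 = 1
and checking the remaining 24 assignments likewise gives ≥ 1 in every case.

Yes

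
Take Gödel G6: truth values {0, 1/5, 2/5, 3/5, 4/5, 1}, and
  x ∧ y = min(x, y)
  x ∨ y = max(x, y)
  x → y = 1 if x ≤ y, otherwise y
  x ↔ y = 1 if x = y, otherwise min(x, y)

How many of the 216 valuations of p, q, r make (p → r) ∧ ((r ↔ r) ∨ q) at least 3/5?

144

value 1: 126 assignments (counts)
value 4/5: 6 assignments (counts)
value 3/5: 12 assignments (counts)
value 2/5: 18 assignments
value 1/5: 24 assignments
value 0: 30 assignments
So 144 of the 216 assignments meet the threshold.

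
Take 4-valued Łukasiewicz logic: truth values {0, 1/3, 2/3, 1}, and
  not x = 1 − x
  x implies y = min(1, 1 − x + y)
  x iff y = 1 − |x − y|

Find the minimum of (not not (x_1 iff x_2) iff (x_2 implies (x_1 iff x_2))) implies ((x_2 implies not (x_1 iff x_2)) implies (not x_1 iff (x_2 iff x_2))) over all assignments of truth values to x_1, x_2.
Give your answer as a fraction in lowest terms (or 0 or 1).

2/3

Take x_1 = 2/3, x_2 = 1/3:
x_1 iff x_2 = 2/3 iff 1/3 = 2/3
not (x_1 iff x_2) = not 2/3 = 1/3
not not (x_1 iff x_2) = not 1/3 = 2/3
x_1 iff x_2 = 2/3 iff 1/3 = 2/3
x_2 implies (x_1 iff x_2) = 1/3 implies 2/3 = 1
not not (x_1 iff x_2) iff (x_2 implies (x_1 iff x_2)) = 2/3 iff 1 = 2/3
x_1 iff x_2 = 2/3 iff 1/3 = 2/3
not (x_1 iff x_2) = not 2/3 = 1/3
x_2 implies not (x_1 iff x_2) = 1/3 implies 1/3 = 1
not x_1 = not 2/3 = 1/3
x_2 iff x_2 = 1/3 iff 1/3 = 1
not x_1 iff (x_2 iff x_2) = 1/3 iff 1 = 1/3
(x_2 implies not (x_1 iff x_2)) implies (not x_1 iff (x_2 iff x_2)) = 1 implies 1/3 = 1/3
(not not (x_1 iff x_2) iff (x_2 implies (x_1 iff x_2))) implies ((x_2 implies not (x_1 iff x_2)) implies (not x_1 iff (x_2 iff x_2))) = 2/3 implies 1/3 = 2/3
No assignment yields a value below 2/3, so this is the minimum.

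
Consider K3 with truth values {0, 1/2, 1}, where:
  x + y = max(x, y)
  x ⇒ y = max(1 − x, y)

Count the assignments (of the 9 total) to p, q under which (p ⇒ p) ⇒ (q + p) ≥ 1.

p = 0, q = 0 ↦ 0  <
p = 0, q = 1/2 ↦ 1/2  <
p = 0, q = 1 ↦ 1  ≥
p = 1/2, q = 0 ↦ 1/2  <
p = 1/2, q = 1/2 ↦ 1/2  <
p = 1/2, q = 1 ↦ 1  ≥
p = 1, q = 0 ↦ 1  ≥
p = 1, q = 1/2 ↦ 1  ≥
p = 1, q = 1 ↦ 1  ≥
So 5 of the 9 assignments meet the threshold.

5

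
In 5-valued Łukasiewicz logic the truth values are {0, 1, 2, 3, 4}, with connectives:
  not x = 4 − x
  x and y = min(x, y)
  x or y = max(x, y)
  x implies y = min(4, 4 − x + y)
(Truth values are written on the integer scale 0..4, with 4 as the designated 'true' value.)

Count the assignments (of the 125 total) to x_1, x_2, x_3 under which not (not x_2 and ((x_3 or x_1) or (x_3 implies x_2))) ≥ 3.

50

value 4: 25 assignments (counts)
value 3: 25 assignments (counts)
value 2: 28 assignments
value 1: 34 assignments
value 0: 13 assignments
So 50 of the 125 assignments meet the threshold.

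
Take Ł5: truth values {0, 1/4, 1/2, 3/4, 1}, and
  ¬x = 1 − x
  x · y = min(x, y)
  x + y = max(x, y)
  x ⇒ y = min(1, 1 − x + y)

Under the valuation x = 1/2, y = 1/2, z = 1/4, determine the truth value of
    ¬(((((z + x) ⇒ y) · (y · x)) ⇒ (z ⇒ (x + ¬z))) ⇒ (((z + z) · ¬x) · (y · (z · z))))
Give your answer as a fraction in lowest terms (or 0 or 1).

z + x = 1/4 + 1/2 = 1/2
(z + x) ⇒ y = 1/2 ⇒ 1/2 = 1
y · x = 1/2 · 1/2 = 1/2
((z + x) ⇒ y) · (y · x) = 1 · 1/2 = 1/2
¬z = ¬1/4 = 3/4
x + ¬z = 1/2 + 3/4 = 3/4
z ⇒ (x + ¬z) = 1/4 ⇒ 3/4 = 1
(((z + x) ⇒ y) · (y · x)) ⇒ (z ⇒ (x + ¬z)) = 1/2 ⇒ 1 = 1
z + z = 1/4 + 1/4 = 1/4
¬x = ¬1/2 = 1/2
(z + z) · ¬x = 1/4 · 1/2 = 1/4
z · z = 1/4 · 1/4 = 1/4
y · (z · z) = 1/2 · 1/4 = 1/4
((z + z) · ¬x) · (y · (z · z)) = 1/4 · 1/4 = 1/4
((((z + x) ⇒ y) · (y · x)) ⇒ (z ⇒ (x + ¬z))) ⇒ (((z + z) · ¬x) · (y · (z · z))) = 1 ⇒ 1/4 = 1/4
¬(((((z + x) ⇒ y) · (y · x)) ⇒ (z ⇒ (x + ¬z))) ⇒ (((z + z) · ¬x) · (y · (z · z)))) = ¬1/4 = 3/4

3/4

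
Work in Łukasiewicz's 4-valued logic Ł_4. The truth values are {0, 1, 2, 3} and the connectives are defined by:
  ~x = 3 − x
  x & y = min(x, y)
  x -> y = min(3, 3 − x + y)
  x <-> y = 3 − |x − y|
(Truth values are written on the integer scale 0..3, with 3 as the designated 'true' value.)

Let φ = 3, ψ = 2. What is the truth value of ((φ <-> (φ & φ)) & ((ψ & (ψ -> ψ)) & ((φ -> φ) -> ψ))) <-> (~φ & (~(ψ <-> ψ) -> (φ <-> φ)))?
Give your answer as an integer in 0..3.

1

φ & φ = 3 & 3 = 3
φ <-> (φ & φ) = 3 <-> 3 = 3
ψ -> ψ = 2 -> 2 = 3
ψ & (ψ -> ψ) = 2 & 3 = 2
φ -> φ = 3 -> 3 = 3
(φ -> φ) -> ψ = 3 -> 2 = 2
(ψ & (ψ -> ψ)) & ((φ -> φ) -> ψ) = 2 & 2 = 2
(φ <-> (φ & φ)) & ((ψ & (ψ -> ψ)) & ((φ -> φ) -> ψ)) = 3 & 2 = 2
~φ = ~3 = 0
ψ <-> ψ = 2 <-> 2 = 3
~(ψ <-> ψ) = ~3 = 0
φ <-> φ = 3 <-> 3 = 3
~(ψ <-> ψ) -> (φ <-> φ) = 0 -> 3 = 3
~φ & (~(ψ <-> ψ) -> (φ <-> φ)) = 0 & 3 = 0
((φ <-> (φ & φ)) & ((ψ & (ψ -> ψ)) & ((φ -> φ) -> ψ))) <-> (~φ & (~(ψ <-> ψ) -> (φ <-> φ))) = 2 <-> 0 = 1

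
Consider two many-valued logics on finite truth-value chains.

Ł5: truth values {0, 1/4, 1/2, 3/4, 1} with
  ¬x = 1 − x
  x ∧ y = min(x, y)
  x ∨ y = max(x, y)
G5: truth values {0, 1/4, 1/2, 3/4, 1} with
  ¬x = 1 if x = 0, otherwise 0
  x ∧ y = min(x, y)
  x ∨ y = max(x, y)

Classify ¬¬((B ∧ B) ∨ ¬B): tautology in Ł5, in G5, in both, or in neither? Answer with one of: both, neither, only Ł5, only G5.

only G5

In Ł5: at B = 1/4 the value is 3/4 — not a tautology.
In G5: every assignment gives 1 — tautology.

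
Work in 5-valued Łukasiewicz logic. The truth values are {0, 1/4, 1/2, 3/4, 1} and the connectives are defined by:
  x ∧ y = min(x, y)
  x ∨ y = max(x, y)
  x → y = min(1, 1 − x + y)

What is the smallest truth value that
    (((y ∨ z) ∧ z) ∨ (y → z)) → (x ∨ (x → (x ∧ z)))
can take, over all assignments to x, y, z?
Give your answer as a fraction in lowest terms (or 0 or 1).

1/2

Take x = 1/2, y = 0, z = 0:
y ∨ z = 0 ∨ 0 = 0
(y ∨ z) ∧ z = 0 ∧ 0 = 0
y → z = 0 → 0 = 1
((y ∨ z) ∧ z) ∨ (y → z) = 0 ∨ 1 = 1
x ∧ z = 1/2 ∧ 0 = 0
x → (x ∧ z) = 1/2 → 0 = 1/2
x ∨ (x → (x ∧ z)) = 1/2 ∨ 1/2 = 1/2
(((y ∨ z) ∧ z) ∨ (y → z)) → (x ∨ (x → (x ∧ z))) = 1 → 1/2 = 1/2
No assignment yields a value below 1/2, so this is the minimum.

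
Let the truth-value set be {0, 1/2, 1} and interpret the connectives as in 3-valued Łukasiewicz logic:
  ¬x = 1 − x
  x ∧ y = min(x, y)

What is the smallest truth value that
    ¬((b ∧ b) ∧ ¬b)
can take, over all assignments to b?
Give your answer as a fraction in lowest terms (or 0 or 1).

1/2

Take b = 1/2:
b ∧ b = 1/2 ∧ 1/2 = 1/2
¬b = ¬1/2 = 1/2
(b ∧ b) ∧ ¬b = 1/2 ∧ 1/2 = 1/2
¬((b ∧ b) ∧ ¬b) = ¬1/2 = 1/2
No assignment yields a value below 1/2, so this is the minimum.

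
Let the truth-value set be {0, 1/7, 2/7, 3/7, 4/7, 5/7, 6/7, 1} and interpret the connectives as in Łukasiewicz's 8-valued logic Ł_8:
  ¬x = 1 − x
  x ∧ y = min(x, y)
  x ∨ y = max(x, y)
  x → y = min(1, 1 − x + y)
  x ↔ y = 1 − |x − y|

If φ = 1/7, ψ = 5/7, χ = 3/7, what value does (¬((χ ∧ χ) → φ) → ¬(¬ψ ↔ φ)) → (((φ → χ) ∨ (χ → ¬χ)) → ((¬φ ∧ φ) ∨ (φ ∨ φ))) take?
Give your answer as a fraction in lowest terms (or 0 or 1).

χ ∧ χ = 3/7 ∧ 3/7 = 3/7
(χ ∧ χ) → φ = 3/7 → 1/7 = 5/7
¬((χ ∧ χ) → φ) = ¬5/7 = 2/7
¬ψ = ¬5/7 = 2/7
¬ψ ↔ φ = 2/7 ↔ 1/7 = 6/7
¬(¬ψ ↔ φ) = ¬6/7 = 1/7
¬((χ ∧ χ) → φ) → ¬(¬ψ ↔ φ) = 2/7 → 1/7 = 6/7
φ → χ = 1/7 → 3/7 = 1
¬χ = ¬3/7 = 4/7
χ → ¬χ = 3/7 → 4/7 = 1
(φ → χ) ∨ (χ → ¬χ) = 1 ∨ 1 = 1
¬φ = ¬1/7 = 6/7
¬φ ∧ φ = 6/7 ∧ 1/7 = 1/7
φ ∨ φ = 1/7 ∨ 1/7 = 1/7
(¬φ ∧ φ) ∨ (φ ∨ φ) = 1/7 ∨ 1/7 = 1/7
((φ → χ) ∨ (χ → ¬χ)) → ((¬φ ∧ φ) ∨ (φ ∨ φ)) = 1 → 1/7 = 1/7
(¬((χ ∧ χ) → φ) → ¬(¬ψ ↔ φ)) → (((φ → χ) ∨ (χ → ¬χ)) → ((¬φ ∧ φ) ∨ (φ ∨ φ))) = 6/7 → 1/7 = 2/7

2/7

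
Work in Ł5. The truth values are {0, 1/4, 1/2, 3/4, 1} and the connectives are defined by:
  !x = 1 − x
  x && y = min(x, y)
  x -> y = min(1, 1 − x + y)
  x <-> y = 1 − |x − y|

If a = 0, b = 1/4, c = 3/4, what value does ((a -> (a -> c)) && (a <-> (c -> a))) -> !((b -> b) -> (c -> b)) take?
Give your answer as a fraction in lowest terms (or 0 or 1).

a -> c = 0 -> 3/4 = 1
a -> (a -> c) = 0 -> 1 = 1
c -> a = 3/4 -> 0 = 1/4
a <-> (c -> a) = 0 <-> 1/4 = 3/4
(a -> (a -> c)) && (a <-> (c -> a)) = 1 && 3/4 = 3/4
b -> b = 1/4 -> 1/4 = 1
c -> b = 3/4 -> 1/4 = 1/2
(b -> b) -> (c -> b) = 1 -> 1/2 = 1/2
!((b -> b) -> (c -> b)) = !1/2 = 1/2
((a -> (a -> c)) && (a <-> (c -> a))) -> !((b -> b) -> (c -> b)) = 3/4 -> 1/2 = 3/4

3/4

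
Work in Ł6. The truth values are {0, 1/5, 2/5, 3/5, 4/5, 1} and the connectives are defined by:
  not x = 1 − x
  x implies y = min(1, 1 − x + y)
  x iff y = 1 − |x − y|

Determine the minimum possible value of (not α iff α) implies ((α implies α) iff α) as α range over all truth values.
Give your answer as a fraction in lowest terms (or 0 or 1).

3/5

Take α = 2/5:
not α = not 2/5 = 3/5
not α iff α = 3/5 iff 2/5 = 4/5
α implies α = 2/5 implies 2/5 = 1
(α implies α) iff α = 1 iff 2/5 = 2/5
(not α iff α) implies ((α implies α) iff α) = 4/5 implies 2/5 = 3/5
No assignment yields a value below 3/5, so this is the minimum.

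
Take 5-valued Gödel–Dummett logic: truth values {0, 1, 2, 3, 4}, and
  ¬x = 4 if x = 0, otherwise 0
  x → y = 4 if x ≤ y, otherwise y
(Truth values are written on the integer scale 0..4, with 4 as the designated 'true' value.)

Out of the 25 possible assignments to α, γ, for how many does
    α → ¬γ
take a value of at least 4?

9

value 4: 9 assignments (counts)
value 0: 16 assignments
So 9 of the 25 assignments meet the threshold.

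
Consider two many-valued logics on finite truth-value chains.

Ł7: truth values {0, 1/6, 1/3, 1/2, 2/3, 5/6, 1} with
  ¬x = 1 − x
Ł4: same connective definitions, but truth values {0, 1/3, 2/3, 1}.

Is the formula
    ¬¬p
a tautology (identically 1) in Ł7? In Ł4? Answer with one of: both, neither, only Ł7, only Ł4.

In Ł7: at p = 0 the value is 0 — not a tautology.
In Ł4: at p = 0 the value is 0 — not a tautology.

neither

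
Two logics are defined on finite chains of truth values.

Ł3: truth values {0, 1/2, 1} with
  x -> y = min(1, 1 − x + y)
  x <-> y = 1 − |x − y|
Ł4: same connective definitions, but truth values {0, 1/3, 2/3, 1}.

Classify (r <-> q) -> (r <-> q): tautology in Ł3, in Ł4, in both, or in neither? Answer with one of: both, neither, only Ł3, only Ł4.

In Ł3: every assignment gives 1 — tautology.
In Ł4: every assignment gives 1 — tautology.

both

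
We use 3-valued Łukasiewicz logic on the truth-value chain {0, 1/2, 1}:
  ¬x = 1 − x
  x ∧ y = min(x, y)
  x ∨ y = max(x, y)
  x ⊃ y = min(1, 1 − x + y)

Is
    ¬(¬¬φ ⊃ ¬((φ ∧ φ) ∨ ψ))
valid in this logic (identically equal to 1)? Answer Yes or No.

No

Counterexample: take φ = 0, ψ = 0.
¬φ = ¬0 = 1
¬¬φ = ¬1 = 0
φ ∧ φ = 0 ∧ 0 = 0
(φ ∧ φ) ∨ ψ = 0 ∨ 0 = 0
¬((φ ∧ φ) ∨ ψ) = ¬0 = 1
¬¬φ ⊃ ¬((φ ∧ φ) ∨ ψ) = 0 ⊃ 1 = 1
¬(¬¬φ ⊃ ¬((φ ∧ φ) ∨ ψ)) = ¬1 = 0
This gives 0 ≠ 1.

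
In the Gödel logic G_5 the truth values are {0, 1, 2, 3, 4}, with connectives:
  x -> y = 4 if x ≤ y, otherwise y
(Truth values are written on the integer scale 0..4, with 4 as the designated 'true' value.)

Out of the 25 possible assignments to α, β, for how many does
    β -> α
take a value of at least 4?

value 4: 15 assignments (counts)
value 3: 1 assignment
value 2: 2 assignments
value 1: 3 assignments
value 0: 4 assignments
So 15 of the 25 assignments meet the threshold.

15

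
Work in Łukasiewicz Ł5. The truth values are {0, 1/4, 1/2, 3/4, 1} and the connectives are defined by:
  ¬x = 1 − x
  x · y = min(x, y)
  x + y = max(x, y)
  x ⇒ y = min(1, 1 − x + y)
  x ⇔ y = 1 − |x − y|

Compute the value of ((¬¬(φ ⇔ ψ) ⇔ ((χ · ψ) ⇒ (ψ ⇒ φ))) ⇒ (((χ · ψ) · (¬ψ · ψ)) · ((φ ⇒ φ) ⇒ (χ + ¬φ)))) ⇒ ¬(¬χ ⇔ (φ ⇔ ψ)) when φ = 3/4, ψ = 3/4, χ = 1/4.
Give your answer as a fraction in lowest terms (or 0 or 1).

φ ⇔ ψ = 3/4 ⇔ 3/4 = 1
¬(φ ⇔ ψ) = ¬1 = 0
¬¬(φ ⇔ ψ) = ¬0 = 1
χ · ψ = 1/4 · 3/4 = 1/4
ψ ⇒ φ = 3/4 ⇒ 3/4 = 1
(χ · ψ) ⇒ (ψ ⇒ φ) = 1/4 ⇒ 1 = 1
¬¬(φ ⇔ ψ) ⇔ ((χ · ψ) ⇒ (ψ ⇒ φ)) = 1 ⇔ 1 = 1
χ · ψ = 1/4 · 3/4 = 1/4
¬ψ = ¬3/4 = 1/4
¬ψ · ψ = 1/4 · 3/4 = 1/4
(χ · ψ) · (¬ψ · ψ) = 1/4 · 1/4 = 1/4
φ ⇒ φ = 3/4 ⇒ 3/4 = 1
¬φ = ¬3/4 = 1/4
χ + ¬φ = 1/4 + 1/4 = 1/4
(φ ⇒ φ) ⇒ (χ + ¬φ) = 1 ⇒ 1/4 = 1/4
((χ · ψ) · (¬ψ · ψ)) · ((φ ⇒ φ) ⇒ (χ + ¬φ)) = 1/4 · 1/4 = 1/4
(¬¬(φ ⇔ ψ) ⇔ ((χ · ψ) ⇒ (ψ ⇒ φ))) ⇒ (((χ · ψ) · (¬ψ · ψ)) · ((φ ⇒ φ) ⇒ (χ + ¬φ))) = 1 ⇒ 1/4 = 1/4
¬χ = ¬1/4 = 3/4
φ ⇔ ψ = 3/4 ⇔ 3/4 = 1
¬χ ⇔ (φ ⇔ ψ) = 3/4 ⇔ 1 = 3/4
¬(¬χ ⇔ (φ ⇔ ψ)) = ¬3/4 = 1/4
((¬¬(φ ⇔ ψ) ⇔ ((χ · ψ) ⇒ (ψ ⇒ φ))) ⇒ (((χ · ψ) · (¬ψ · ψ)) · ((φ ⇒ φ) ⇒ (χ + ¬φ)))) ⇒ ¬(¬χ ⇔ (φ ⇔ ψ)) = 1/4 ⇒ 1/4 = 1

1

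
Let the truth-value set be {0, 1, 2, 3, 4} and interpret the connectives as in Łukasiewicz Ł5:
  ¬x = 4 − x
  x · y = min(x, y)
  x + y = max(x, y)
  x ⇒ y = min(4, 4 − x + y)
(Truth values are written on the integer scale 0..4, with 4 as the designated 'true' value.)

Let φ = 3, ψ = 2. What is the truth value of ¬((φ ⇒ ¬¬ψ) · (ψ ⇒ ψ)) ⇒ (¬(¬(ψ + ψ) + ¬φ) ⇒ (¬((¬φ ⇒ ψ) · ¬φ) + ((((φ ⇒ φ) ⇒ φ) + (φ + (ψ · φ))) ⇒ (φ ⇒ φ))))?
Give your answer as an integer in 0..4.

¬ψ = ¬2 = 2
¬¬ψ = ¬2 = 2
φ ⇒ ¬¬ψ = 3 ⇒ 2 = 3
ψ ⇒ ψ = 2 ⇒ 2 = 4
(φ ⇒ ¬¬ψ) · (ψ ⇒ ψ) = 3 · 4 = 3
¬((φ ⇒ ¬¬ψ) · (ψ ⇒ ψ)) = ¬3 = 1
ψ + ψ = 2 + 2 = 2
¬(ψ + ψ) = ¬2 = 2
¬φ = ¬3 = 1
¬(ψ + ψ) + ¬φ = 2 + 1 = 2
¬(¬(ψ + ψ) + ¬φ) = ¬2 = 2
¬φ = ¬3 = 1
¬φ ⇒ ψ = 1 ⇒ 2 = 4
¬φ = ¬3 = 1
(¬φ ⇒ ψ) · ¬φ = 4 · 1 = 1
¬((¬φ ⇒ ψ) · ¬φ) = ¬1 = 3
φ ⇒ φ = 3 ⇒ 3 = 4
(φ ⇒ φ) ⇒ φ = 4 ⇒ 3 = 3
ψ · φ = 2 · 3 = 2
φ + (ψ · φ) = 3 + 2 = 3
((φ ⇒ φ) ⇒ φ) + (φ + (ψ · φ)) = 3 + 3 = 3
φ ⇒ φ = 3 ⇒ 3 = 4
(((φ ⇒ φ) ⇒ φ) + (φ + (ψ · φ))) ⇒ (φ ⇒ φ) = 3 ⇒ 4 = 4
¬((¬φ ⇒ ψ) · ¬φ) + ((((φ ⇒ φ) ⇒ φ) + (φ + (ψ · φ))) ⇒ (φ ⇒ φ)) = 3 + 4 = 4
¬(¬(ψ + ψ) + ¬φ) ⇒ (¬((¬φ ⇒ ψ) · ¬φ) + ((((φ ⇒ φ) ⇒ φ) + (φ + (ψ · φ))) ⇒ (φ ⇒ φ))) = 2 ⇒ 4 = 4
¬((φ ⇒ ¬¬ψ) · (ψ ⇒ ψ)) ⇒ (¬(¬(ψ + ψ) + ¬φ) ⇒ (¬((¬φ ⇒ ψ) · ¬φ) + ((((φ ⇒ φ) ⇒ φ) + (φ + (ψ · φ))) ⇒ (φ ⇒ φ)))) = 1 ⇒ 4 = 4

4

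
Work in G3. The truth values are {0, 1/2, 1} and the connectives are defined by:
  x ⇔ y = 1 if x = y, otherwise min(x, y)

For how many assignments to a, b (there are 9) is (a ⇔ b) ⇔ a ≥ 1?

a = 0, b = 0 ↦ 0  <
a = 0, b = 1/2 ↦ 1  ≥
a = 0, b = 1 ↦ 1  ≥
a = 1/2, b = 0 ↦ 0  <
a = 1/2, b = 1/2 ↦ 1/2  <
a = 1/2, b = 1 ↦ 1  ≥
a = 1, b = 0 ↦ 0  <
a = 1, b = 1/2 ↦ 1/2  <
a = 1, b = 1 ↦ 1  ≥
So 4 of the 9 assignments meet the threshold.

4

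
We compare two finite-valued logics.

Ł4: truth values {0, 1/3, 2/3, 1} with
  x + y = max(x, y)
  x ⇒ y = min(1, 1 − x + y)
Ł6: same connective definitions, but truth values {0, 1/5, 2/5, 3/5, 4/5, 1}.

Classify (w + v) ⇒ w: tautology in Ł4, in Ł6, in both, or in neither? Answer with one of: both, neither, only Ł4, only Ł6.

In Ł4: at v = 1/3, w = 0 the value is 2/3 — not a tautology.
In Ł6: at v = 1/5, w = 0 the value is 4/5 — not a tautology.

neither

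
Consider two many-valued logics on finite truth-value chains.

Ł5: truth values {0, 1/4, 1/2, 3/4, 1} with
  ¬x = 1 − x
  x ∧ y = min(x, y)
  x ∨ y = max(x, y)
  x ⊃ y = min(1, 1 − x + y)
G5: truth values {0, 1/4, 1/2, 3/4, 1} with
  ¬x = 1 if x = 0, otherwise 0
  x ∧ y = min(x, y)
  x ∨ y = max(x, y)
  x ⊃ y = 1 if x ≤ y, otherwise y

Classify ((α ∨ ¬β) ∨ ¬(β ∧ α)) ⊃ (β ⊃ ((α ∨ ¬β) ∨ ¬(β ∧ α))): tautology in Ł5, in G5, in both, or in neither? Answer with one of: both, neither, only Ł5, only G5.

both

In Ł5: every assignment gives 1 — tautology.
In G5: every assignment gives 1 — tautology.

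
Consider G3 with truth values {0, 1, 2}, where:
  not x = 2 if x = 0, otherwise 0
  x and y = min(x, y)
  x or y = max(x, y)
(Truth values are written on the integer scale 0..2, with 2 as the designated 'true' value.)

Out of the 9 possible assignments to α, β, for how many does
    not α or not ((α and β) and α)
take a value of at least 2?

5

α = 0, β = 0 ↦ 2  ≥
α = 0, β = 1 ↦ 2  ≥
α = 0, β = 2 ↦ 2  ≥
α = 1, β = 0 ↦ 2  ≥
α = 1, β = 1 ↦ 0  <
α = 1, β = 2 ↦ 0  <
α = 2, β = 0 ↦ 2  ≥
α = 2, β = 1 ↦ 0  <
α = 2, β = 2 ↦ 0  <
So 5 of the 9 assignments meet the threshold.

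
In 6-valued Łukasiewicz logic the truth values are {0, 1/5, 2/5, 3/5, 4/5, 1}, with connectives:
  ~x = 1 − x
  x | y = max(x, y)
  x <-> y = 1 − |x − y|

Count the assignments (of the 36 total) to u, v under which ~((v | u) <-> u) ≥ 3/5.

value 1: 1 assignment (counts)
value 4/5: 2 assignments (counts)
value 3/5: 3 assignments (counts)
value 2/5: 4 assignments
value 1/5: 5 assignments
value 0: 21 assignments
So 6 of the 36 assignments meet the threshold.

6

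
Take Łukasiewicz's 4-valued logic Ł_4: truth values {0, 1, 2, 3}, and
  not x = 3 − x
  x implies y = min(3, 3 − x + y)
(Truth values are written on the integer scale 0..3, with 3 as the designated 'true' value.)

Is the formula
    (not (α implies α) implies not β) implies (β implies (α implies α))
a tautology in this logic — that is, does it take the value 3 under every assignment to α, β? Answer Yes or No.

Yes

α = 0, β = 0 ↦ 3
α = 0, β = 1 ↦ 3
α = 0, β = 2 ↦ 3
α = 0, β = 3 ↦ 3
α = 1, β = 0 ↦ 3
α = 1, β = 1 ↦ 3
α = 1, β = 2 ↦ 3
α = 1, β = 3 ↦ 3
α = 2, β = 0 ↦ 3
α = 2, β = 1 ↦ 3
α = 2, β = 2 ↦ 3
α = 2, β = 3 ↦ 3
α = 3, β = 0 ↦ 3
α = 3, β = 1 ↦ 3
α = 3, β = 2 ↦ 3
α = 3, β = 3 ↦ 3
Every assignment gives a value ≥ 3.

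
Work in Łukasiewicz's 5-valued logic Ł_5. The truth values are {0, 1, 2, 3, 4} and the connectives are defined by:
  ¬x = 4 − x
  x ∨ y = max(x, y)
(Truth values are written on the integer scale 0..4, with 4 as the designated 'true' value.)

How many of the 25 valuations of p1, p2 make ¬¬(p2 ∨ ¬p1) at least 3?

16

value 4: 9 assignments (counts)
value 3: 7 assignments (counts)
value 2: 5 assignments
value 1: 3 assignments
value 0: 1 assignment
So 16 of the 25 assignments meet the threshold.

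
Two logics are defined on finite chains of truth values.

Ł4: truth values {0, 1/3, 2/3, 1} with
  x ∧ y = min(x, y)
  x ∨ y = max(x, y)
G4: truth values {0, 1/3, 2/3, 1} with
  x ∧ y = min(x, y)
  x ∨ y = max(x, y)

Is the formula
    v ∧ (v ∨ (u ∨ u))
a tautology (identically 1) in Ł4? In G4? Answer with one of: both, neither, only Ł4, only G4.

neither

In Ł4: at u = 0, v = 0 the value is 0 — not a tautology.
In G4: at u = 0, v = 0 the value is 0 — not a tautology.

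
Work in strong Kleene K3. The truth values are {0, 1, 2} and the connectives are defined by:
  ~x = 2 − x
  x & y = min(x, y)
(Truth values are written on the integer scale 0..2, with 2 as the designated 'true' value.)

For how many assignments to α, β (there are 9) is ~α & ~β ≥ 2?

α = 0, β = 0 ↦ 2  ≥
α = 0, β = 1 ↦ 1  <
α = 0, β = 2 ↦ 0  <
α = 1, β = 0 ↦ 1  <
α = 1, β = 1 ↦ 1  <
α = 1, β = 2 ↦ 0  <
α = 2, β = 0 ↦ 0  <
α = 2, β = 1 ↦ 0  <
α = 2, β = 2 ↦ 0  <
So 1 of the 9 assignments meets the threshold.

1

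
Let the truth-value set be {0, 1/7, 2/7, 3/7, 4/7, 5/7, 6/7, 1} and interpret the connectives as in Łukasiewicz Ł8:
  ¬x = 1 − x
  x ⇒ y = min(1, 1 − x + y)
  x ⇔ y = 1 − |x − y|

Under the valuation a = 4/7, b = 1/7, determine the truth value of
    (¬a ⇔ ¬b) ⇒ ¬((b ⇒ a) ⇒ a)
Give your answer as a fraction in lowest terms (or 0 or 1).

6/7

¬a = ¬4/7 = 3/7
¬b = ¬1/7 = 6/7
¬a ⇔ ¬b = 3/7 ⇔ 6/7 = 4/7
b ⇒ a = 1/7 ⇒ 4/7 = 1
(b ⇒ a) ⇒ a = 1 ⇒ 4/7 = 4/7
¬((b ⇒ a) ⇒ a) = ¬4/7 = 3/7
(¬a ⇔ ¬b) ⇒ ¬((b ⇒ a) ⇒ a) = 4/7 ⇒ 3/7 = 6/7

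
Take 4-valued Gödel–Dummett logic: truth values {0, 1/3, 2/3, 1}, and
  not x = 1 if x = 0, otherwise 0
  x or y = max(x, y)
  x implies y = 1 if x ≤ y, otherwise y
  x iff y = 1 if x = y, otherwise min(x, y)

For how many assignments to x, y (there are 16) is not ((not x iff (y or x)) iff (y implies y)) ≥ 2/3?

13

x = 0, y = 0 ↦ 1  ≥
x = 0, y = 1/3 ↦ 0  <
x = 0, y = 2/3 ↦ 0  <
x = 0, y = 1 ↦ 0  <
x = 1/3, y = 0 ↦ 1  ≥
x = 1/3, y = 1/3 ↦ 1  ≥
x = 1/3, y = 2/3 ↦ 1  ≥
x = 1/3, y = 1 ↦ 1  ≥
x = 2/3, y = 0 ↦ 1  ≥
x = 2/3, y = 1/3 ↦ 1  ≥
x = 2/3, y = 2/3 ↦ 1  ≥
x = 2/3, y = 1 ↦ 1  ≥
x = 1, y = 0 ↦ 1  ≥
x = 1, y = 1/3 ↦ 1  ≥
x = 1, y = 2/3 ↦ 1  ≥
x = 1, y = 1 ↦ 1  ≥
So 13 of the 16 assignments meet the threshold.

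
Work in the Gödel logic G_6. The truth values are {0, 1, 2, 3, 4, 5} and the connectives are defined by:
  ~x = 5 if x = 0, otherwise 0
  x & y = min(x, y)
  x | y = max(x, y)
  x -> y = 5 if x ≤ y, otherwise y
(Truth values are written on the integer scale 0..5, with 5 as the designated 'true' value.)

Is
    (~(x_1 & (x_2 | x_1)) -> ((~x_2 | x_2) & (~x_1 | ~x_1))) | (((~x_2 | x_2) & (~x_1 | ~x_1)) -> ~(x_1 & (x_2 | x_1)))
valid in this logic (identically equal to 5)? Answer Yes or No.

At x_1 = 1, x_2 = 3, for instance:
x_2 | x_1 = 3 | 1 = 3
x_1 & (x_2 | x_1) = 1 & 3 = 1
~(x_1 & (x_2 | x_1)) = ~1 = 0
~x_2 = ~3 = 0
~x_2 | x_2 = 0 | 3 = 3
~x_1 = ~1 = 0
~x_1 = ~1 = 0
~x_1 | ~x_1 = 0 | 0 = 0
(~x_2 | x_2) & (~x_1 | ~x_1) = 3 & 0 = 0
~(x_1 & (x_2 | x_1)) -> ((~x_2 | x_2) & (~x_1 | ~x_1)) = 0 -> 0 = 5
((~x_2 | x_2) & (~x_1 | ~x_1)) -> ~(x_1 & (x_2 | x_1)) = 0 -> 0 = 5
(~(x_1 & (x_2 | x_1)) -> ((~x_2 | x_2) & (~x_1 | ~x_1))) | (((~x_2 | x_2) & (~x_1 | ~x_1)) -> ~(x_1 & (x_2 | x_1))) = 5 | 5 = 5
and checking the remaining 35 assignments likewise gives ≥ 5 in every case.

Yes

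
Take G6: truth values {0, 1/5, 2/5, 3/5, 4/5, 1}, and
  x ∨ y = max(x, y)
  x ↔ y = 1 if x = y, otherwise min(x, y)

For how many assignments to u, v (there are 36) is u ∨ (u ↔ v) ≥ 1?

value 1: 11 assignments (counts)
value 4/5: 5 assignments
value 3/5: 5 assignments
value 2/5: 5 assignments
value 1/5: 5 assignments
value 0: 5 assignments
So 11 of the 36 assignments meet the threshold.

11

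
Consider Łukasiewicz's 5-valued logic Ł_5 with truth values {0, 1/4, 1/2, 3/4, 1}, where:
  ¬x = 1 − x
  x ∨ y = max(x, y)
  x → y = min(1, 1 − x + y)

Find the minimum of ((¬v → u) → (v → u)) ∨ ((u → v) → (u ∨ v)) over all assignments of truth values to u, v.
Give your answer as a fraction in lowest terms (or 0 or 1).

3/4

Take u = 0, v = 3/4:
¬v = ¬3/4 = 1/4
¬v → u = 1/4 → 0 = 3/4
v → u = 3/4 → 0 = 1/4
(¬v → u) → (v → u) = 3/4 → 1/4 = 1/2
u → v = 0 → 3/4 = 1
u ∨ v = 0 ∨ 3/4 = 3/4
(u → v) → (u ∨ v) = 1 → 3/4 = 3/4
((¬v → u) → (v → u)) ∨ ((u → v) → (u ∨ v)) = 1/2 ∨ 3/4 = 3/4
No assignment yields a value below 3/4, so this is the minimum.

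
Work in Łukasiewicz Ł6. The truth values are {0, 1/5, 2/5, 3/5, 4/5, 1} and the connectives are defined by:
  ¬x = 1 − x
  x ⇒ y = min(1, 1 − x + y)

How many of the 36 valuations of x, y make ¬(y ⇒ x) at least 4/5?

3

value 1: 1 assignment (counts)
value 4/5: 2 assignments (counts)
value 3/5: 3 assignments
value 2/5: 4 assignments
value 1/5: 5 assignments
value 0: 21 assignments
So 3 of the 36 assignments meet the threshold.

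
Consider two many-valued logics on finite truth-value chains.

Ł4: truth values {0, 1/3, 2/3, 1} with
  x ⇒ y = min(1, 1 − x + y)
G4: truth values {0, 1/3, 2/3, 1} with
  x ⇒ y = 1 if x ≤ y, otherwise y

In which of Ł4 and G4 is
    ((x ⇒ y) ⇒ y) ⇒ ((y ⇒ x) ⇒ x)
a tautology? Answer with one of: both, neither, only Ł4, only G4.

only Ł4

In Ł4: every assignment gives 1 — tautology.
In G4: at x = 1/3, y = 0 the value is 1/3 — not a tautology.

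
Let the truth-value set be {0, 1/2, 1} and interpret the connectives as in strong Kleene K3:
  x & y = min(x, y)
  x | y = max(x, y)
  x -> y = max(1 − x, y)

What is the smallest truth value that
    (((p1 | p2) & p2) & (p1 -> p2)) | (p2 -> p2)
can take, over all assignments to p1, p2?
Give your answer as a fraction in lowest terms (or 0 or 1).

1/2

Take p1 = 0, p2 = 1/2:
p1 | p2 = 0 | 1/2 = 1/2
(p1 | p2) & p2 = 1/2 & 1/2 = 1/2
p1 -> p2 = 0 -> 1/2 = 1
((p1 | p2) & p2) & (p1 -> p2) = 1/2 & 1 = 1/2
p2 -> p2 = 1/2 -> 1/2 = 1/2
(((p1 | p2) & p2) & (p1 -> p2)) | (p2 -> p2) = 1/2 | 1/2 = 1/2
No assignment yields a value below 1/2, so this is the minimum.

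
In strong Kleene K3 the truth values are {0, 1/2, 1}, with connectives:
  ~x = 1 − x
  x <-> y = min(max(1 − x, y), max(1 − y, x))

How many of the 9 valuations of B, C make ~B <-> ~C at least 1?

B = 0, C = 0 ↦ 1  ≥
B = 0, C = 1/2 ↦ 1/2  <
B = 0, C = 1 ↦ 0  <
B = 1/2, C = 0 ↦ 1/2  <
B = 1/2, C = 1/2 ↦ 1/2  <
B = 1/2, C = 1 ↦ 1/2  <
B = 1, C = 0 ↦ 0  <
B = 1, C = 1/2 ↦ 1/2  <
B = 1, C = 1 ↦ 1  ≥
So 2 of the 9 assignments meet the threshold.

2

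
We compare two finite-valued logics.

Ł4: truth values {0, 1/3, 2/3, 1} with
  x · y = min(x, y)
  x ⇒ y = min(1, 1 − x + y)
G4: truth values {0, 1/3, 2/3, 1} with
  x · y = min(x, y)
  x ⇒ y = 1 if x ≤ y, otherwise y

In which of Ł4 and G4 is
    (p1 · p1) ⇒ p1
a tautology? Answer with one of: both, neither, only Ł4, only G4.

In Ł4: every assignment gives 1 — tautology.
In G4: every assignment gives 1 — tautology.

both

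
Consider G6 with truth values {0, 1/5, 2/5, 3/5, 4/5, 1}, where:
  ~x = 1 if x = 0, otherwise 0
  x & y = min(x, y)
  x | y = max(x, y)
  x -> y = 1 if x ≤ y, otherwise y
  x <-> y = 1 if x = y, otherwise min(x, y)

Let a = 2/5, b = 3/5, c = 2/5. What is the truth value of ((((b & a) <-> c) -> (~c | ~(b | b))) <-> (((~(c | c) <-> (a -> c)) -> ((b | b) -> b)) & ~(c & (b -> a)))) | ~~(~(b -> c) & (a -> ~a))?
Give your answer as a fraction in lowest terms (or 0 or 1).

1

b & a = 3/5 & 2/5 = 2/5
(b & a) <-> c = 2/5 <-> 2/5 = 1
~c = ~2/5 = 0
b | b = 3/5 | 3/5 = 3/5
~(b | b) = ~3/5 = 0
~c | ~(b | b) = 0 | 0 = 0
((b & a) <-> c) -> (~c | ~(b | b)) = 1 -> 0 = 0
c | c = 2/5 | 2/5 = 2/5
~(c | c) = ~2/5 = 0
a -> c = 2/5 -> 2/5 = 1
~(c | c) <-> (a -> c) = 0 <-> 1 = 0
b | b = 3/5 | 3/5 = 3/5
(b | b) -> b = 3/5 -> 3/5 = 1
(~(c | c) <-> (a -> c)) -> ((b | b) -> b) = 0 -> 1 = 1
b -> a = 3/5 -> 2/5 = 2/5
c & (b -> a) = 2/5 & 2/5 = 2/5
~(c & (b -> a)) = ~2/5 = 0
((~(c | c) <-> (a -> c)) -> ((b | b) -> b)) & ~(c & (b -> a)) = 1 & 0 = 0
(((b & a) <-> c) -> (~c | ~(b | b))) <-> (((~(c | c) <-> (a -> c)) -> ((b | b) -> b)) & ~(c & (b -> a))) = 0 <-> 0 = 1
b -> c = 3/5 -> 2/5 = 2/5
~(b -> c) = ~2/5 = 0
~a = ~2/5 = 0
a -> ~a = 2/5 -> 0 = 0
~(b -> c) & (a -> ~a) = 0 & 0 = 0
~(~(b -> c) & (a -> ~a)) = ~0 = 1
~~(~(b -> c) & (a -> ~a)) = ~1 = 0
((((b & a) <-> c) -> (~c | ~(b | b))) <-> (((~(c | c) <-> (a -> c)) -> ((b | b) -> b)) & ~(c & (b -> a)))) | ~~(~(b -> c) & (a -> ~a)) = 1 | 0 = 1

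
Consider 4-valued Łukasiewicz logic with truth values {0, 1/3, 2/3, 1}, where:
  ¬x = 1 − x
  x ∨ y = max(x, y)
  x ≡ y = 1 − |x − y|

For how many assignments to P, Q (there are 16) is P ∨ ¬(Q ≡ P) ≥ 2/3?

11

P = 0, Q = 0 ↦ 0  <
P = 0, Q = 1/3 ↦ 1/3  <
P = 0, Q = 2/3 ↦ 2/3  ≥
P = 0, Q = 1 ↦ 1  ≥
P = 1/3, Q = 0 ↦ 1/3  <
P = 1/3, Q = 1/3 ↦ 1/3  <
P = 1/3, Q = 2/3 ↦ 1/3  <
P = 1/3, Q = 1 ↦ 2/3  ≥
P = 2/3, Q = 0 ↦ 2/3  ≥
P = 2/3, Q = 1/3 ↦ 2/3  ≥
P = 2/3, Q = 2/3 ↦ 2/3  ≥
P = 2/3, Q = 1 ↦ 2/3  ≥
P = 1, Q = 0 ↦ 1  ≥
P = 1, Q = 1/3 ↦ 1  ≥
P = 1, Q = 2/3 ↦ 1  ≥
P = 1, Q = 1 ↦ 1  ≥
So 11 of the 16 assignments meet the threshold.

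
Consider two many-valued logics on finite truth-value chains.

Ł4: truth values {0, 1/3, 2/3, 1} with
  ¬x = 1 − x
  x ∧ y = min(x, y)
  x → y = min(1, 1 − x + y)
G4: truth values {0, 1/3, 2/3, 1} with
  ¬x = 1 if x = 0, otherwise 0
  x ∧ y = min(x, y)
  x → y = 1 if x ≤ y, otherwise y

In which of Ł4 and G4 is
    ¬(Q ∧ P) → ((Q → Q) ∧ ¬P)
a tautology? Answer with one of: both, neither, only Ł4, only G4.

In Ł4: at P = 1/3, Q = 0 the value is 2/3 — not a tautology.
In G4: at P = 1/3, Q = 0 the value is 0 — not a tautology.

neither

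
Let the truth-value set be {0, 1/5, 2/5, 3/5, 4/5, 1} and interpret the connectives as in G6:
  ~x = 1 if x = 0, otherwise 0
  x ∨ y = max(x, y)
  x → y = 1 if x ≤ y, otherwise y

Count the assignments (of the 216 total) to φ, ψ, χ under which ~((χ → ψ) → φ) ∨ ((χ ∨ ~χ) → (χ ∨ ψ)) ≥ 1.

value 1: 191 assignments (counts)
value 4/5: 5 assignments
value 3/5: 5 assignments
value 2/5: 5 assignments
value 1/5: 5 assignments
value 0: 5 assignments
So 191 of the 216 assignments meet the threshold.

191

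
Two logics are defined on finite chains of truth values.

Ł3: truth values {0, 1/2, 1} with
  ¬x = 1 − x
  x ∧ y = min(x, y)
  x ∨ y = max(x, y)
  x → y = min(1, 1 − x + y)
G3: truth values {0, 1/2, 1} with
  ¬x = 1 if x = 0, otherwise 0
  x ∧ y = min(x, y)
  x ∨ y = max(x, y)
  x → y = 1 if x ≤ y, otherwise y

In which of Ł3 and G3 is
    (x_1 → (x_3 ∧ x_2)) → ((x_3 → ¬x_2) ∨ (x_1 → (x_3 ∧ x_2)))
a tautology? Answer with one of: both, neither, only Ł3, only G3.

In Ł3: every assignment gives 1 — tautology.
In G3: every assignment gives 1 — tautology.

both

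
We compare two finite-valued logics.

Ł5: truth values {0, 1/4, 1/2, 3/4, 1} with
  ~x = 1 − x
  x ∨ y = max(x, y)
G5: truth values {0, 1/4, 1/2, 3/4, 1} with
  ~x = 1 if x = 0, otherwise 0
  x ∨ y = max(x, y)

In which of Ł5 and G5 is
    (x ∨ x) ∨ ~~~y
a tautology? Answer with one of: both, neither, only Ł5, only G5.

neither

In Ł5: at x = 0, y = 1/4 the value is 3/4 — not a tautology.
In G5: at x = 0, y = 1/4 the value is 0 — not a tautology.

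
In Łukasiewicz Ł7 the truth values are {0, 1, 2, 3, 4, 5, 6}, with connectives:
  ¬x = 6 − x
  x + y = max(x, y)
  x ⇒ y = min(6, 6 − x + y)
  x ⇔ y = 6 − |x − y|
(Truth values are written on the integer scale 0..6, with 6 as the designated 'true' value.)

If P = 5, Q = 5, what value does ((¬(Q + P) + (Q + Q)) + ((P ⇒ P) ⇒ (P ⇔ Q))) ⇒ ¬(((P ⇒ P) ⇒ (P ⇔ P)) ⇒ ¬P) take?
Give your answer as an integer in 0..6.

5

Q + P = 5 + 5 = 5
¬(Q + P) = ¬5 = 1
Q + Q = 5 + 5 = 5
¬(Q + P) + (Q + Q) = 1 + 5 = 5
P ⇒ P = 5 ⇒ 5 = 6
P ⇔ Q = 5 ⇔ 5 = 6
(P ⇒ P) ⇒ (P ⇔ Q) = 6 ⇒ 6 = 6
(¬(Q + P) + (Q + Q)) + ((P ⇒ P) ⇒ (P ⇔ Q)) = 5 + 6 = 6
P ⇒ P = 5 ⇒ 5 = 6
P ⇔ P = 5 ⇔ 5 = 6
(P ⇒ P) ⇒ (P ⇔ P) = 6 ⇒ 6 = 6
¬P = ¬5 = 1
((P ⇒ P) ⇒ (P ⇔ P)) ⇒ ¬P = 6 ⇒ 1 = 1
¬(((P ⇒ P) ⇒ (P ⇔ P)) ⇒ ¬P) = ¬1 = 5
((¬(Q + P) + (Q + Q)) + ((P ⇒ P) ⇒ (P ⇔ Q))) ⇒ ¬(((P ⇒ P) ⇒ (P ⇔ P)) ⇒ ¬P) = 6 ⇒ 5 = 5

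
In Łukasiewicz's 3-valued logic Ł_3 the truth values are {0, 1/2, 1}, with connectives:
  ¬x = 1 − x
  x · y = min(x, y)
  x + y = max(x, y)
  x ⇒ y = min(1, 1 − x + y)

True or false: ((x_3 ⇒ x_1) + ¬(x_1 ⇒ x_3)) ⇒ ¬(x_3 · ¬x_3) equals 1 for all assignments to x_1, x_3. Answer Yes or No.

No

Counterexample: take x_1 = 1/2, x_3 = 1/2.
x_3 ⇒ x_1 = 1/2 ⇒ 1/2 = 1
x_1 ⇒ x_3 = 1/2 ⇒ 1/2 = 1
¬(x_1 ⇒ x_3) = ¬1 = 0
(x_3 ⇒ x_1) + ¬(x_1 ⇒ x_3) = 1 + 0 = 1
¬x_3 = ¬1/2 = 1/2
x_3 · ¬x_3 = 1/2 · 1/2 = 1/2
¬(x_3 · ¬x_3) = ¬1/2 = 1/2
((x_3 ⇒ x_1) + ¬(x_1 ⇒ x_3)) ⇒ ¬(x_3 · ¬x_3) = 1 ⇒ 1/2 = 1/2
This gives 1/2 ≠ 1.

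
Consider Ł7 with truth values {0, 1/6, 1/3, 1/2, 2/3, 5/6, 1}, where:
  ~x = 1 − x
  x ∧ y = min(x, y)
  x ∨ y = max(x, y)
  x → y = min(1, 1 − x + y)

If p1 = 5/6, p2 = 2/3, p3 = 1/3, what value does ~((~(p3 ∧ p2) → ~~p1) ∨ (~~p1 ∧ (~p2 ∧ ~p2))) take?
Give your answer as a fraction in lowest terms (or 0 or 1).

p3 ∧ p2 = 1/3 ∧ 2/3 = 1/3
~(p3 ∧ p2) = ~1/3 = 2/3
~p1 = ~5/6 = 1/6
~~p1 = ~1/6 = 5/6
~(p3 ∧ p2) → ~~p1 = 2/3 → 5/6 = 1
~p1 = ~5/6 = 1/6
~~p1 = ~1/6 = 5/6
~p2 = ~2/3 = 1/3
~p2 = ~2/3 = 1/3
~p2 ∧ ~p2 = 1/3 ∧ 1/3 = 1/3
~~p1 ∧ (~p2 ∧ ~p2) = 5/6 ∧ 1/3 = 1/3
(~(p3 ∧ p2) → ~~p1) ∨ (~~p1 ∧ (~p2 ∧ ~p2)) = 1 ∨ 1/3 = 1
~((~(p3 ∧ p2) → ~~p1) ∨ (~~p1 ∧ (~p2 ∧ ~p2))) = ~1 = 0

0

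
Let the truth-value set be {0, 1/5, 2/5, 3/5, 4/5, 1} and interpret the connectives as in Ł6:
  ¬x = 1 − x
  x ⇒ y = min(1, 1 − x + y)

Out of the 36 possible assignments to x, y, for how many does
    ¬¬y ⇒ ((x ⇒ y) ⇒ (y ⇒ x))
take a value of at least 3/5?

value 1: 27 assignments (counts)
value 4/5: 3 assignments (counts)
value 3/5: 2 assignments (counts)
value 2/5: 2 assignments
value 1/5: 1 assignment
value 0: 1 assignment
So 32 of the 36 assignments meet the threshold.

32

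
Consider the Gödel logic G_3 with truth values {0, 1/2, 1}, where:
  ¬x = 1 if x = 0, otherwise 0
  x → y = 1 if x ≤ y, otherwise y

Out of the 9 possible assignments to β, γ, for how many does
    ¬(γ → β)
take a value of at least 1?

β = 0, γ = 0 ↦ 0  <
β = 0, γ = 1/2 ↦ 1  ≥
β = 0, γ = 1 ↦ 1  ≥
β = 1/2, γ = 0 ↦ 0  <
β = 1/2, γ = 1/2 ↦ 0  <
β = 1/2, γ = 1 ↦ 0  <
β = 1, γ = 0 ↦ 0  <
β = 1, γ = 1/2 ↦ 0  <
β = 1, γ = 1 ↦ 0  <
So 2 of the 9 assignments meet the threshold.

2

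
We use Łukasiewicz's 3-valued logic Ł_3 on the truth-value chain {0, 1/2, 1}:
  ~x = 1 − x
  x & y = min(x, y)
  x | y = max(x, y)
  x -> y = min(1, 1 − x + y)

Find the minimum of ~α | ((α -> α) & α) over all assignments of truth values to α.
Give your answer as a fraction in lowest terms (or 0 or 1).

1/2

Take α = 1/2:
~α = ~1/2 = 1/2
α -> α = 1/2 -> 1/2 = 1
(α -> α) & α = 1 & 1/2 = 1/2
~α | ((α -> α) & α) = 1/2 | 1/2 = 1/2
No assignment yields a value below 1/2, so this is the minimum.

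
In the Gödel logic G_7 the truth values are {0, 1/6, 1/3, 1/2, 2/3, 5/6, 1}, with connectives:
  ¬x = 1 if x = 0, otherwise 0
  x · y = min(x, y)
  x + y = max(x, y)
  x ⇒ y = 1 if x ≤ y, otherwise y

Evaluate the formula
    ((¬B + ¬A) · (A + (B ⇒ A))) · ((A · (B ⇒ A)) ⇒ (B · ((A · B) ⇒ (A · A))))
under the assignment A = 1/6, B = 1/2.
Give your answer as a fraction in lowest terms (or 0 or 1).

¬B = ¬1/2 = 0
¬A = ¬1/6 = 0
¬B + ¬A = 0 + 0 = 0
B ⇒ A = 1/2 ⇒ 1/6 = 1/6
A + (B ⇒ A) = 1/6 + 1/6 = 1/6
(¬B + ¬A) · (A + (B ⇒ A)) = 0 · 1/6 = 0
B ⇒ A = 1/2 ⇒ 1/6 = 1/6
A · (B ⇒ A) = 1/6 · 1/6 = 1/6
A · B = 1/6 · 1/2 = 1/6
A · A = 1/6 · 1/6 = 1/6
(A · B) ⇒ (A · A) = 1/6 ⇒ 1/6 = 1
B · ((A · B) ⇒ (A · A)) = 1/2 · 1 = 1/2
(A · (B ⇒ A)) ⇒ (B · ((A · B) ⇒ (A · A))) = 1/6 ⇒ 1/2 = 1
((¬B + ¬A) · (A + (B ⇒ A))) · ((A · (B ⇒ A)) ⇒ (B · ((A · B) ⇒ (A · A)))) = 0 · 1 = 0

0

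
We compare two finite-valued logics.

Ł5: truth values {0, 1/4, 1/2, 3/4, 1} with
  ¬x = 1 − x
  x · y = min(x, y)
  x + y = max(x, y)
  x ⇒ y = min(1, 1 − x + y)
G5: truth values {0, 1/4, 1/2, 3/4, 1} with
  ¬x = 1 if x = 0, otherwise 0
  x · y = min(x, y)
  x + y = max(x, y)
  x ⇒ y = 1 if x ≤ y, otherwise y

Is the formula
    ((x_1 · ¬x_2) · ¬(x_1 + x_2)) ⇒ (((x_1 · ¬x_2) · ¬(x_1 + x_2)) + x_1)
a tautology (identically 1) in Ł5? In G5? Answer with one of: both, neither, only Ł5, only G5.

both

In Ł5: every assignment gives 1 — tautology.
In G5: every assignment gives 1 — tautology.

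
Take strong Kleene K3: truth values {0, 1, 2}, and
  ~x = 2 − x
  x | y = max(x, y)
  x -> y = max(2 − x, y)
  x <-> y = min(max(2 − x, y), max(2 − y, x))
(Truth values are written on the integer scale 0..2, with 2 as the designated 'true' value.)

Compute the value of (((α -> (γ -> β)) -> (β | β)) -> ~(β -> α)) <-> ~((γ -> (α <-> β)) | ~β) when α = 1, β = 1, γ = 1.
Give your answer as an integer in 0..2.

γ -> β = 1 -> 1 = 1
α -> (γ -> β) = 1 -> 1 = 1
β | β = 1 | 1 = 1
(α -> (γ -> β)) -> (β | β) = 1 -> 1 = 1
β -> α = 1 -> 1 = 1
~(β -> α) = ~1 = 1
((α -> (γ -> β)) -> (β | β)) -> ~(β -> α) = 1 -> 1 = 1
α <-> β = 1 <-> 1 = 1
γ -> (α <-> β) = 1 -> 1 = 1
~β = ~1 = 1
(γ -> (α <-> β)) | ~β = 1 | 1 = 1
~((γ -> (α <-> β)) | ~β) = ~1 = 1
(((α -> (γ -> β)) -> (β | β)) -> ~(β -> α)) <-> ~((γ -> (α <-> β)) | ~β) = 1 <-> 1 = 1

1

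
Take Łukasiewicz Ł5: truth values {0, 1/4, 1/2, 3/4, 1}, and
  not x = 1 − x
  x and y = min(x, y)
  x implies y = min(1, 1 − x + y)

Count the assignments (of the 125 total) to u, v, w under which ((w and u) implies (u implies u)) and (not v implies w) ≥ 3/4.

value 1: 75 assignments (counts)
value 3/4: 20 assignments (counts)
value 1/2: 15 assignments
value 1/4: 10 assignments
value 0: 5 assignments
So 95 of the 125 assignments meet the threshold.

95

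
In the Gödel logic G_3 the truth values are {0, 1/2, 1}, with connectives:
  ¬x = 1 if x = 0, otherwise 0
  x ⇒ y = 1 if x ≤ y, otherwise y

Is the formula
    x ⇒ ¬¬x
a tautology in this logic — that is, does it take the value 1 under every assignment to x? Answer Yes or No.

x = 0 ↦ 1
x = 1/2 ↦ 1
x = 1 ↦ 1
Every assignment gives a value ≥ 1.

Yes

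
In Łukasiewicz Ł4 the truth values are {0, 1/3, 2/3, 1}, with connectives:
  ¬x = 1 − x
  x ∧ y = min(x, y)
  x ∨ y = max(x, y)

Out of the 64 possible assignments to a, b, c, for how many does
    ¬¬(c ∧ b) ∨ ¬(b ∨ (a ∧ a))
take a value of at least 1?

value 1: 8 assignments (counts)
value 2/3: 24 assignments
value 1/3: 22 assignments
value 0: 10 assignments
So 8 of the 64 assignments meet the threshold.

8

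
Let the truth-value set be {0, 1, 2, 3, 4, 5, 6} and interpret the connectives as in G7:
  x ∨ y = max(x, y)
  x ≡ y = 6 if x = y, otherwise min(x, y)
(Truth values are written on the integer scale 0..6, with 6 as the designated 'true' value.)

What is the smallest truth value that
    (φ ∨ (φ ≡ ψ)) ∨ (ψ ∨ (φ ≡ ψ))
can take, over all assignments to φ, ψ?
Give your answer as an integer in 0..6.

1

Take φ = 0, ψ = 1:
φ ≡ ψ = 0 ≡ 1 = 0
φ ∨ (φ ≡ ψ) = 0 ∨ 0 = 0
φ ≡ ψ = 0 ≡ 1 = 0
ψ ∨ (φ ≡ ψ) = 1 ∨ 0 = 1
(φ ∨ (φ ≡ ψ)) ∨ (ψ ∨ (φ ≡ ψ)) = 0 ∨ 1 = 1
No assignment yields a value below 1, so this is the minimum.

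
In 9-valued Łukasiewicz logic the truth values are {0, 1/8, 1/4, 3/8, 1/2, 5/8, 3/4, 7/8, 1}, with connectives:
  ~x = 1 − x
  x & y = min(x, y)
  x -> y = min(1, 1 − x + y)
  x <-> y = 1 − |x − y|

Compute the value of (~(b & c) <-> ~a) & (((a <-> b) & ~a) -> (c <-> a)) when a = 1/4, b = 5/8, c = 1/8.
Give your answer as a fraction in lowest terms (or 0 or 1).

b & c = 5/8 & 1/8 = 1/8
~(b & c) = ~1/8 = 7/8
~a = ~1/4 = 3/4
~(b & c) <-> ~a = 7/8 <-> 3/4 = 7/8
a <-> b = 1/4 <-> 5/8 = 5/8
~a = ~1/4 = 3/4
(a <-> b) & ~a = 5/8 & 3/4 = 5/8
c <-> a = 1/8 <-> 1/4 = 7/8
((a <-> b) & ~a) -> (c <-> a) = 5/8 -> 7/8 = 1
(~(b & c) <-> ~a) & (((a <-> b) & ~a) -> (c <-> a)) = 7/8 & 1 = 7/8

7/8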